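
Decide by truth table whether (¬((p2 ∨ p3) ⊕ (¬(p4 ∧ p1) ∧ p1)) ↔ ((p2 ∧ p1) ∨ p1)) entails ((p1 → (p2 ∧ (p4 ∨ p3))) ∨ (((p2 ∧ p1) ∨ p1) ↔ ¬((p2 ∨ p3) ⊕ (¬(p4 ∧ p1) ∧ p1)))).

yes

p1  p2  p3  p4  |  φ  ψ
T   T   T   T   |  F  T
T   T   T   F   |  T  T
T   T   F   T   |  F  T
T   T   F   F   |  T  T
T   F   T   T   |  F  F
T   F   T   F   |  T  T
T   F   F   T   |  T  T
T   F   F   F   |  F  F
F   T   T   T   |  T  T
F   T   T   F   |  T  T
F   T   F   T   |  T  T
F   T   F   F   |  T  T
F   F   T   T   |  T  T
F   F   T   F   |  T  T
F   F   F   T   |  F  T
F   F   F   F   |  F  T
In every row where φ is true, ψ is also true, so φ ⊨ ψ.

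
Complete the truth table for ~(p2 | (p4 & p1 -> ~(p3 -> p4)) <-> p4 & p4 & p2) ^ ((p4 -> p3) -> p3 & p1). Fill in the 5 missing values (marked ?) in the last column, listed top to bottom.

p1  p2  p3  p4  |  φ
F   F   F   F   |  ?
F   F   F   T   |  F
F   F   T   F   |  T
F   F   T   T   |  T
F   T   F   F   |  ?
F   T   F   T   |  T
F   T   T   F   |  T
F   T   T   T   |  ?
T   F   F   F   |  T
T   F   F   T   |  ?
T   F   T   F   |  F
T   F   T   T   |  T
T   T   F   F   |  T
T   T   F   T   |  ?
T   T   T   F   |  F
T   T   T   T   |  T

Row p1=F, p2=F, p3=F, p4=F: ~(p2 | (p4 & p1 -> ~(p3 -> p4)) <-> p4 & p4 & p2) = T, ((p4 -> p3) -> p3 & p1) = F, so the formula = T.
Row p1=F, p2=T, p3=F, p4=F: ~(p2 | (p4 & p1 -> ~(p3 -> p4)) <-> p4 & p4 & p2) = T, ((p4 -> p3) -> p3 & p1) = F, so the formula = T.
Row p1=F, p2=T, p3=T, p4=T: ~(p2 | (p4 & p1 -> ~(p3 -> p4)) <-> p4 & p4 & p2) = F, ((p4 -> p3) -> p3 & p1) = F, so the formula = F.
Row p1=T, p2=F, p3=F, p4=T: ~(p2 | (p4 & p1 -> ~(p3 -> p4)) <-> p4 & p4 & p2) = F, ((p4 -> p3) -> p3 & p1) = T, so the formula = T.
Row p1=T, p2=T, p3=F, p4=T: ~(p2 | (p4 & p1 -> ~(p3 -> p4)) <-> p4 & p4 & p2) = F, ((p4 -> p3) -> p3 & p1) = T, so the formula = T.

T, T, F, T, T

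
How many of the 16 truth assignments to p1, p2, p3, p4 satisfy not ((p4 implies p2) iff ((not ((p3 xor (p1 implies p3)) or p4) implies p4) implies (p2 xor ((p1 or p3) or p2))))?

p1 | p2 | p3 | p4 | φ
-- | -- | -- | -- | -
T  | T  | T  | T  | T
T  | T  | T  | F  | F
T  | T  | F  | T  | T
T  | T  | F  | F  | F
T  | F  | T  | T  | T
T  | F  | T  | F  | F
T  | F  | F  | T  | T
T  | F  | F  | F  | F
F  | T  | T  | T  | T
F  | T  | T  | F  | F
F  | T  | F  | T  | T
F  | T  | F  | F  | T
F  | F  | T  | T  | T
F  | F  | T  | F  | F
F  | F  | F  | T  | F
F  | F  | F  | F  | T
The formula is true on 9 of the 16 rows.

9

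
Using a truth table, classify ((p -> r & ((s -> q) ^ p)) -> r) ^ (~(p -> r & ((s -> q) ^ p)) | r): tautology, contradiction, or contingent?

p | q | r | s || (s -> q) | ((s -> q) ^ p) | (r & ((s -> q) ^ p)) | (p -> (r & ((s -> q) ^ p))) | ~(p -> (r & ((s -> q) ^ p))) | φ
1 | 1 | 1 | 1 ||    1     |       0        |          0           |              0              |              1               | 0
1 | 1 | 1 | 0 ||    1     |       0        |          0           |              0              |              1               | 0
1 | 1 | 0 | 1 ||    1     |       0        |          0           |              0              |              1               | 0
1 | 1 | 0 | 0 ||    1     |       0        |          0           |              0              |              1               | 0
1 | 0 | 1 | 1 ||    0     |       1        |          1           |              1              |              0               | 0
1 | 0 | 1 | 0 ||    1     |       0        |          0           |              0              |              1               | 0
1 | 0 | 0 | 1 ||    0     |       1        |          0           |              0              |              1               | 0
1 | 0 | 0 | 0 ||    1     |       0        |          0           |              0              |              1               | 0
0 | 1 | 1 | 1 ||    1     |       1        |          1           |              1              |              0               | 0
0 | 1 | 1 | 0 ||    1     |       1        |          1           |              1              |              0               | 0
0 | 1 | 0 | 1 ||    1     |       1        |          0           |              1              |              0               | 0
0 | 1 | 0 | 0 ||    1     |       1        |          0           |              1              |              0               | 0
0 | 0 | 1 | 1 ||    0     |       0        |          0           |              1              |              0               | 0
0 | 0 | 1 | 0 ||    1     |       1        |          1           |              1              |              0               | 0
0 | 0 | 0 | 1 ||    0     |       0        |          0           |              1              |              0               | 0
0 | 0 | 0 | 0 ||    1     |       1        |          0           |              1              |              0               | 0
Every row is 0, so the formula is a contradiction.

contradiction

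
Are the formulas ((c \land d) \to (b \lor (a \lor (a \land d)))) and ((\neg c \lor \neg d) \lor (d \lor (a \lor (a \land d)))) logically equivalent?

not equivalent

a | b | c | d | φ | ψ
- | - | - | - | - | -
F | F | F | F | T | T
F | F | F | T | T | T
F | F | T | F | T | T
F | F | T | T | F | T
F | T | F | F | T | T
F | T | F | T | T | T
F | T | T | F | T | T
F | T | T | T | T | T
T | F | F | F | T | T
T | F | F | T | T | T
T | F | T | F | T | T
T | F | T | T | T | T
T | T | F | F | T | T
T | T | F | T | T | T
T | T | T | F | T | T
T | T | T | T | T | T
The columns differ at a=F, b=F, c=T, d=T (φ=F, ψ=T), so they are not equivalent.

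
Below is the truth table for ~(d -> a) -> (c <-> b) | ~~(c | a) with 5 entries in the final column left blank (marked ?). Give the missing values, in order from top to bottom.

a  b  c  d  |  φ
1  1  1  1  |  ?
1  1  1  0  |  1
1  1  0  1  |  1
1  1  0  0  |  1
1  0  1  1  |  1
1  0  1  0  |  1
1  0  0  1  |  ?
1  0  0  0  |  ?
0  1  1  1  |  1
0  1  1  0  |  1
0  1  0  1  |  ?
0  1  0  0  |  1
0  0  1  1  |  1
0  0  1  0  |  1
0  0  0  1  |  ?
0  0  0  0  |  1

Row a=1, b=1, c=1, d=1: ~(d -> a) = 0, ((c <-> b) | ~~(c | a)) = 1, so the formula = 1.
Row a=1, b=0, c=0, d=1: ~(d -> a) = 0, ((c <-> b) | ~~(c | a)) = 1, so the formula = 1.
Row a=1, b=0, c=0, d=0: ~(d -> a) = 0, ((c <-> b) | ~~(c | a)) = 1, so the formula = 1.
Row a=0, b=1, c=0, d=1: ~(d -> a) = 1, ((c <-> b) | ~~(c | a)) = 0, so the formula = 0.
Row a=0, b=0, c=0, d=1: ~(d -> a) = 1, ((c <-> b) | ~~(c | a)) = 1, so the formula = 1.

1, 1, 1, 0, 1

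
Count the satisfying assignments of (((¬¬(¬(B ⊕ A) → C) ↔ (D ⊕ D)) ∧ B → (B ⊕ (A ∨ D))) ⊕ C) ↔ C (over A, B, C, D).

2

  A   |   B   |   C   |   D   |   φ  
----- | ----- | ----- | ----- | -----
 True |  True |  True |  True | False
 True |  True |  True | False | False
 True |  True | False |  True |  True
 True |  True | False | False |  True
 True | False |  True |  True | False
 True | False |  True | False | False
 True | False | False |  True | False
 True | False | False | False | False
False |  True |  True |  True | False
False |  True |  True | False | False
False |  True | False |  True | False
False |  True | False | False | False
False | False |  True |  True | False
False | False |  True | False | False
False | False | False |  True | False
False | False | False | False | False
The formula is true on 2 of the 16 rows.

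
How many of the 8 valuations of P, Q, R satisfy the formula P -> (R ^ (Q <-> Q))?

P | Q | R | (P -> (R ^ (Q <-> Q)))
- | - | - | ----------------------
F | F | F |           T           
F | F | T |           T           
F | T | F |           T           
F | T | T |           T           
T | F | F |           T           
T | F | T |           F           
T | T | F |           T           
T | T | T |           F           
The formula is true on 6 of the 8 rows.

6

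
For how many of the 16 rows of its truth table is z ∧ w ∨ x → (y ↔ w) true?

11

x | y | z | w || (z ∧ w) | ((z ∧ w) ∨ x) | (y ↔ w) | (((z ∧ w) ∨ x) → (y ↔ w))
T | T | T | T ||    T    |       T       |    T    |             T            
T | T | T | F ||    F    |       T       |    F    |             F            
T | T | F | T ||    F    |       T       |    T    |             T            
T | T | F | F ||    F    |       T       |    F    |             F            
T | F | T | T ||    T    |       T       |    F    |             F            
T | F | T | F ||    F    |       T       |    T    |             T            
T | F | F | T ||    F    |       T       |    F    |             F            
T | F | F | F ||    F    |       T       |    T    |             T            
F | T | T | T ||    T    |       T       |    T    |             T            
F | T | T | F ||    F    |       F       |    F    |             T            
F | T | F | T ||    F    |       F       |    T    |             T            
F | T | F | F ||    F    |       F       |    F    |             T            
F | F | T | T ||    T    |       T       |    F    |             F            
F | F | T | F ||    F    |       F       |    T    |             T            
F | F | F | T ||    F    |       F       |    F    |             T            
F | F | F | F ||    F    |       F       |    T    |             T            
The formula is true on 11 of the 16 rows.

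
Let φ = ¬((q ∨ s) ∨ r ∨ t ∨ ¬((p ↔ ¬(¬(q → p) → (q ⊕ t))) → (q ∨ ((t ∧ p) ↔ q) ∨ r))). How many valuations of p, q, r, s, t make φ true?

p | q | r | s | t | φ
- | - | - | - | - | -
0 | 0 | 0 | 0 | 0 | 1
0 | 0 | 0 | 0 | 1 | 0
0 | 0 | 0 | 1 | 0 | 0
0 | 0 | 0 | 1 | 1 | 0
0 | 0 | 1 | 0 | 0 | 0
0 | 0 | 1 | 0 | 1 | 0
0 | 0 | 1 | 1 | 0 | 0
0 | 0 | 1 | 1 | 1 | 0
0 | 1 | 0 | 0 | 0 | 0
0 | 1 | 0 | 0 | 1 | 0
0 | 1 | 0 | 1 | 0 | 0
0 | 1 | 0 | 1 | 1 | 0
0 | 1 | 1 | 0 | 0 | 0
0 | 1 | 1 | 0 | 1 | 0
0 | 1 | 1 | 1 | 0 | 0
0 | 1 | 1 | 1 | 1 | 0
1 | 0 | 0 | 0 | 0 | 1
1 | 0 | 0 | 0 | 1 | 0
1 | 0 | 0 | 1 | 0 | 0
1 | 0 | 0 | 1 | 1 | 0
1 | 0 | 1 | 0 | 0 | 0
1 | 0 | 1 | 0 | 1 | 0
1 | 0 | 1 | 1 | 0 | 0
1 | 0 | 1 | 1 | 1 | 0
1 | 1 | 0 | 0 | 0 | 0
1 | 1 | 0 | 0 | 1 | 0
1 | 1 | 0 | 1 | 0 | 0
1 | 1 | 0 | 1 | 1 | 0
1 | 1 | 1 | 0 | 0 | 0
1 | 1 | 1 | 0 | 1 | 0
1 | 1 | 1 | 1 | 0 | 0
1 | 1 | 1 | 1 | 1 | 0
The formula is true on 2 of the 32 rows.

2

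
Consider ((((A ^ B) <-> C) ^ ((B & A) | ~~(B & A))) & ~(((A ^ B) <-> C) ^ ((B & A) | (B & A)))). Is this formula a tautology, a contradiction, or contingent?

contradiction

A  B  C     (A ^ B)  ((A ^ B) <-> C)  (B & A)  ~(B & A)  ~~(B & A)  ((B & A) | ~~(B & A))  ((B & A) | (B & A))  φ
T  T  T        F            F            T        F          T                T                     T           F
T  T  F        F            T            T        F          T                T                     T           F
T  F  T        T            T            F        T          F                F                     F           F
T  F  F        T            F            F        T          F                F                     F           F
F  T  T        T            T            F        T          F                F                     F           F
F  T  F        T            F            F        T          F                F                     F           F
F  F  T        F            F            F        T          F                F                     F           F
F  F  F        F            T            F        T          F                F                     F           F
Every row is F, so the formula is a contradiction.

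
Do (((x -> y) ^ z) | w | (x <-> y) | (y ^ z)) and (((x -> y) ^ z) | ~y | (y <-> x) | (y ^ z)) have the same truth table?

not equivalent

x | y | z | w | φ | ψ
- | - | - | - | - | -
1 | 1 | 1 | 1 | 1 | 1
1 | 1 | 1 | 0 | 1 | 1
1 | 1 | 0 | 1 | 1 | 1
1 | 1 | 0 | 0 | 1 | 1
1 | 0 | 1 | 1 | 1 | 1
1 | 0 | 1 | 0 | 1 | 1
1 | 0 | 0 | 1 | 1 | 1
1 | 0 | 0 | 0 | 0 | 1
0 | 1 | 1 | 1 | 1 | 0
0 | 1 | 1 | 0 | 0 | 0
0 | 1 | 0 | 1 | 1 | 1
0 | 1 | 0 | 0 | 1 | 1
0 | 0 | 1 | 1 | 1 | 1
0 | 0 | 1 | 0 | 1 | 1
0 | 0 | 0 | 1 | 1 | 1
0 | 0 | 0 | 0 | 1 | 1
The columns differ at x=1, y=0, z=0, w=0 (φ=0, ψ=1), so they are not equivalent.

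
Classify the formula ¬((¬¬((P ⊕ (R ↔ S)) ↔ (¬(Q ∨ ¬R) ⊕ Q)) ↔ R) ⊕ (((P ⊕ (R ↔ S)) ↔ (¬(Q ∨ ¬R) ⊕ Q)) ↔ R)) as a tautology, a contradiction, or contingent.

P | Q | R | S || (R ↔ S) | (P ⊕ (R ↔ S)) | ¬R | (Q ∨ ¬R) | ¬(Q ∨ ¬R) | (¬(Q ∨ ¬R) ⊕ Q) | φ
F | F | F | F ||    T    |       T       | T  |    T     |     F     |        F        | T
F | F | F | T ||    F    |       F       | T  |    T     |     F     |        F        | T
F | F | T | F ||    F    |       F       | F  |    F     |     T     |        T        | T
F | F | T | T ||    T    |       T       | F  |    F     |     T     |        T        | T
F | T | F | F ||    T    |       T       | T  |    T     |     F     |        T        | T
F | T | F | T ||    F    |       F       | T  |    T     |     F     |        T        | T
F | T | T | F ||    F    |       F       | F  |    T     |     F     |        T        | T
F | T | T | T ||    T    |       T       | F  |    T     |     F     |        T        | T
T | F | F | F ||    T    |       F       | T  |    T     |     F     |        F        | T
T | F | F | T ||    F    |       T       | T  |    T     |     F     |        F        | T
T | F | T | F ||    F    |       T       | F  |    F     |     T     |        T        | T
T | F | T | T ||    T    |       F       | F  |    F     |     T     |        T        | T
T | T | F | F ||    T    |       F       | T  |    T     |     F     |        T        | T
T | T | F | T ||    F    |       T       | T  |    T     |     F     |        T        | T
T | T | T | F ||    F    |       T       | F  |    T     |     F     |        T        | T
T | T | T | T ||    T    |       F       | F  |    T     |     F     |        T        | T
Every row is T, so the formula is a tautology.

tautology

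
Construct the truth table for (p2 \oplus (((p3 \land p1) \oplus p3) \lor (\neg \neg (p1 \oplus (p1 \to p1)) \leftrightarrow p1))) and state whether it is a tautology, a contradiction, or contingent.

p1  p2  p3  |  (p3 \land p1)  ((p3 \land p1) \oplus p3)  (p1 \to p1)  (p1 \oplus (p1 \to p1))  \neg (p1 \oplus (p1 \to p1))  φ
T   T   T   |        T                    F                   T                  F                          T                T
T   T   F   |        F                    F                   T                  F                          T                T
T   F   T   |        T                    F                   T                  F                          T                F
T   F   F   |        F                    F                   T                  F                          T                F
F   T   T   |        F                    T                   T                  T                          F                F
F   T   F   |        F                    F                   T                  T                          F                T
F   F   T   |        F                    T                   T                  T                          F                T
F   F   F   |        F                    F                   T                  T                          F                F
4 of 8 rows are T, so the formula is contingent.

contingent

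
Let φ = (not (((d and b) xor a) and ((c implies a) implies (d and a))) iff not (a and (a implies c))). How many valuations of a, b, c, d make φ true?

11

a  b  c  d  |  φ
T  T  T  T  |  F
T  T  T  F  |  F
T  T  F  T  |  T
T  T  F  F  |  T
T  F  T  T  |  T
T  F  T  F  |  F
T  F  F  T  |  F
T  F  F  F  |  T
F  T  T  T  |  F
F  T  T  F  |  T
F  T  F  T  |  T
F  T  F  F  |  T
F  F  T  T  |  T
F  F  T  F  |  T
F  F  F  T  |  T
F  F  F  F  |  T
The formula is true on 11 of the 16 rows.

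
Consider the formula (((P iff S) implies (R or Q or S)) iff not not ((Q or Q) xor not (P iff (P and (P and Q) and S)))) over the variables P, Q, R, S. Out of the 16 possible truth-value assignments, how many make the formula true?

11

P | Q | R | S | φ
- | - | - | - | -
F | F | F | F | T
F | F | F | T | F
F | F | T | F | F
F | F | T | T | F
F | T | F | F | T
F | T | F | T | T
F | T | T | F | T
F | T | T | T | T
T | F | F | F | T
T | F | F | T | T
T | F | T | F | T
T | F | T | T | T
T | T | F | F | F
T | T | F | T | T
T | T | T | F | F
T | T | T | T | T
The formula is true on 11 of the 16 rows.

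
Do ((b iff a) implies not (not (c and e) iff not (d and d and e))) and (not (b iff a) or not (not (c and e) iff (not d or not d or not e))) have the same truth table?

a | b | c | d | e | φ | ψ
- | - | - | - | - | - | -
T | T | T | T | T | F | F
T | T | T | T | F | F | F
T | T | T | F | T | T | T
T | T | T | F | F | F | F
T | T | F | T | T | T | T
T | T | F | T | F | F | F
T | T | F | F | T | F | F
T | T | F | F | F | F | F
T | F | T | T | T | T | T
T | F | T | T | F | T | T
T | F | T | F | T | T | T
T | F | T | F | F | T | T
T | F | F | T | T | T | T
T | F | F | T | F | T | T
T | F | F | F | T | T | T
T | F | F | F | F | T | T
F | T | T | T | T | T | T
F | T | T | T | F | T | T
F | T | T | F | T | T | T
F | T | T | F | F | T | T
F | T | F | T | T | T | T
F | T | F | T | F | T | T
F | T | F | F | T | T | T
F | T | F | F | F | T | T
F | F | T | T | T | F | F
F | F | T | T | F | F | F
F | F | T | F | T | T | T
F | F | T | F | F | F | F
F | F | F | T | T | T | T
F | F | F | T | F | F | F
F | F | F | F | T | F | F
F | F | F | F | F | F | F
The columns for φ and ψ agree on every row, so they are logically equivalent.

equivalent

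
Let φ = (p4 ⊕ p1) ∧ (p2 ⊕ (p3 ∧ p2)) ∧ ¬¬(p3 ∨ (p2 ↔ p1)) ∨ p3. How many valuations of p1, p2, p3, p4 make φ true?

p1 | p2 | p3 | p4 | φ
-- | -- | -- | -- | -
0  | 0  | 0  | 0  | 0
0  | 0  | 0  | 1  | 0
0  | 0  | 1  | 0  | 1
0  | 0  | 1  | 1  | 1
0  | 1  | 0  | 0  | 0
0  | 1  | 0  | 1  | 0
0  | 1  | 1  | 0  | 1
0  | 1  | 1  | 1  | 1
1  | 0  | 0  | 0  | 0
1  | 0  | 0  | 1  | 0
1  | 0  | 1  | 0  | 1
1  | 0  | 1  | 1  | 1
1  | 1  | 0  | 0  | 1
1  | 1  | 0  | 1  | 0
1  | 1  | 1  | 0  | 1
1  | 1  | 1  | 1  | 1
The formula is true on 9 of the 16 rows.

9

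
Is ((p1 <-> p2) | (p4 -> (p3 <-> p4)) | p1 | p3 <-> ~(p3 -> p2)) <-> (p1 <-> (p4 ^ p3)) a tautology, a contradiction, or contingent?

p1  p2  p3  p4     (p1 <-> p2)  (p3 <-> p4)  (p4 -> (p3 <-> p4))  ((p4 -> (p3 <-> p4)) | p1)  (p3 -> p2)  ~(p3 -> p2)  (p4 ^ p3)  (p1 <-> (p4 ^ p3))  φ
T   T   T   T           T            T                T                       T                   T            F           F              F           T
T   T   T   F           T            F                T                       T                   T            F           T              T           F
T   T   F   T           T            F                F                       T                   T            F           T              T           F
T   T   F   F           T            T                T                       T                   T            F           F              F           T
T   F   T   T           F            T                T                       T                   F            T           F              F           F
T   F   T   F           F            F                T                       T                   F            T           T              T           T
T   F   F   T           F            F                F                       T                   T            F           T              T           F
T   F   F   F           F            T                T                       T                   T            F           F              F           T
F   T   T   T           F            T                T                       T                   T            F           F              T           F
F   T   T   F           F            F                T                       T                   T            F           T              F           T
F   T   F   T           F            F                F                       F                   T            F           T              F           F
F   T   F   F           F            T                T                       T                   T            F           F              T           F
F   F   T   T           T            T                T                       T                   F            T           F              T           T
F   F   T   F           T            F                T                       T                   F            T           T              F           F
F   F   F   T           T            F                F                       F                   T            F           T              F           T
F   F   F   F           T            T                T                       T                   T            F           F              T           F
7 of 16 rows are T, so the formula is contingent.

contingent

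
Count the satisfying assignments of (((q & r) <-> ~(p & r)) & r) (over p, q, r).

2

p | q | r | (q & r) | (p & r) | ~(p & r) | ((q & r) <-> ~(p & r)) | (((q & r) <-> ~(p & r)) & r)
- | - | - | ------- | ------- | -------- | ---------------------- | ----------------------------
0 | 0 | 0 |    0    |    0    |    1     |           0            |              0              
0 | 0 | 1 |    0    |    0    |    1     |           0            |              0              
0 | 1 | 0 |    0    |    0    |    1     |           0            |              0              
0 | 1 | 1 |    1    |    0    |    1     |           1            |              1              
1 | 0 | 0 |    0    |    0    |    1     |           0            |              0              
1 | 0 | 1 |    0    |    1    |    0     |           1            |              1              
1 | 1 | 0 |    0    |    0    |    1     |           0            |              0              
1 | 1 | 1 |    1    |    1    |    0     |           0            |              0              
The formula is true on 2 of the 8 rows.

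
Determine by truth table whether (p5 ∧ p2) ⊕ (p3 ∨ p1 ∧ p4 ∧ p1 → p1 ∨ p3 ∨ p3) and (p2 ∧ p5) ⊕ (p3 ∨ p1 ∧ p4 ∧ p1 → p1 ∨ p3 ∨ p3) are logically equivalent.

p1 | p2 | p3 | p4 | p5 | φ | ψ
-- | -- | -- | -- | -- | - | -
T  | T  | T  | T  | T  | F | F
T  | T  | T  | T  | F  | T | T
T  | T  | T  | F  | T  | F | F
T  | T  | T  | F  | F  | T | T
T  | T  | F  | T  | T  | F | F
T  | T  | F  | T  | F  | T | T
T  | T  | F  | F  | T  | F | F
T  | T  | F  | F  | F  | T | T
T  | F  | T  | T  | T  | T | T
T  | F  | T  | T  | F  | T | T
T  | F  | T  | F  | T  | T | T
T  | F  | T  | F  | F  | T | T
T  | F  | F  | T  | T  | T | T
T  | F  | F  | T  | F  | T | T
T  | F  | F  | F  | T  | T | T
T  | F  | F  | F  | F  | T | T
F  | T  | T  | T  | T  | F | F
F  | T  | T  | T  | F  | T | T
F  | T  | T  | F  | T  | F | F
F  | T  | T  | F  | F  | T | T
F  | T  | F  | T  | T  | F | F
F  | T  | F  | T  | F  | T | T
F  | T  | F  | F  | T  | F | F
F  | T  | F  | F  | F  | T | T
F  | F  | T  | T  | T  | T | T
F  | F  | T  | T  | F  | T | T
F  | F  | T  | F  | T  | T | T
F  | F  | T  | F  | F  | T | T
F  | F  | F  | T  | T  | T | T
F  | F  | F  | T  | F  | T | T
F  | F  | F  | F  | T  | T | T
F  | F  | F  | F  | F  | T | T
The columns for φ and ψ agree on every row, so they are logically equivalent.

equivalent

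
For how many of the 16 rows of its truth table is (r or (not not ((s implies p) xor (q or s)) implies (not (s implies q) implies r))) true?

p | q | r | s || φ
0 | 0 | 0 | 0 || 1
0 | 0 | 0 | 1 || 0
0 | 0 | 1 | 0 || 1
0 | 0 | 1 | 1 || 1
0 | 1 | 0 | 0 || 1
0 | 1 | 0 | 1 || 1
0 | 1 | 1 | 0 || 1
0 | 1 | 1 | 1 || 1
1 | 0 | 0 | 0 || 1
1 | 0 | 0 | 1 || 1
1 | 0 | 1 | 0 || 1
1 | 0 | 1 | 1 || 1
1 | 1 | 0 | 0 || 1
1 | 1 | 0 | 1 || 1
1 | 1 | 1 | 0 || 1
1 | 1 | 1 | 1 || 1
The formula is true on 15 of the 16 rows.

15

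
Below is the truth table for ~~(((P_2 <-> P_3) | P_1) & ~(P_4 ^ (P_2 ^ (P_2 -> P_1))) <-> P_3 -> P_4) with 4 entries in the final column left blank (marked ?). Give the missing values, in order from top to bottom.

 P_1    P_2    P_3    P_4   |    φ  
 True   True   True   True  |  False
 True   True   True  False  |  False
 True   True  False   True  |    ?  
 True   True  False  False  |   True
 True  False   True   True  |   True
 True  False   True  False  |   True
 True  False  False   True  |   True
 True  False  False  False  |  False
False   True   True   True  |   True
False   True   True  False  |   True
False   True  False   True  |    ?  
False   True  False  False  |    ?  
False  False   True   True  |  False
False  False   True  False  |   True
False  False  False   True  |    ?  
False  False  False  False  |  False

False, False, False, True

Row P_1=True, P_2=True, P_3=False, P_4=True: (((P_2 <-> P_3) | P_1) & ~(P_4 ^ (P_2 ^ (P_2 -> P_1))) <-> P_3 -> P_4) = False, ~(((P_2 <-> P_3) | P_1) & ~(P_4 ^ (P_2 ^ (P_2 -> P_1))) <-> P_3 -> P_4) = True, so the formula = False.
Row P_1=False, P_2=True, P_3=False, P_4=True: (((P_2 <-> P_3) | P_1) & ~(P_4 ^ (P_2 ^ (P_2 -> P_1))) <-> P_3 -> P_4) = False, ~(((P_2 <-> P_3) | P_1) & ~(P_4 ^ (P_2 ^ (P_2 -> P_1))) <-> P_3 -> P_4) = True, so the formula = False.
Row P_1=False, P_2=True, P_3=False, P_4=False: (((P_2 <-> P_3) | P_1) & ~(P_4 ^ (P_2 ^ (P_2 -> P_1))) <-> P_3 -> P_4) = False, ~(((P_2 <-> P_3) | P_1) & ~(P_4 ^ (P_2 ^ (P_2 -> P_1))) <-> P_3 -> P_4) = True, so the formula = False.
Row P_1=False, P_2=False, P_3=False, P_4=True: (((P_2 <-> P_3) | P_1) & ~(P_4 ^ (P_2 ^ (P_2 -> P_1))) <-> P_3 -> P_4) = True, ~(((P_2 <-> P_3) | P_1) & ~(P_4 ^ (P_2 ^ (P_2 -> P_1))) <-> P_3 -> P_4) = False, so the formula = True.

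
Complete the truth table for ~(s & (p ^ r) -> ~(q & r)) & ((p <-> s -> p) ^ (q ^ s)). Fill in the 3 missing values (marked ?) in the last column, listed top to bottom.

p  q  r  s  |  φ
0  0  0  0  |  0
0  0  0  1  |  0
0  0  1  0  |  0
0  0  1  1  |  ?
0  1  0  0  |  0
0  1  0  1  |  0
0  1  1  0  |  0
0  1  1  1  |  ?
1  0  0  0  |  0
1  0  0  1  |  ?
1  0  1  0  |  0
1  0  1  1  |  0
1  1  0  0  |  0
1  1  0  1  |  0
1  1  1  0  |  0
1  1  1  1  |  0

Row p=0, q=0, r=1, s=1: ~(s & (p ^ r) -> ~(q & r)) = 0, ((p <-> s -> p) ^ (q ^ s)) = 0, so the formula = 0.
Row p=0, q=1, r=1, s=1: ~(s & (p ^ r) -> ~(q & r)) = 1, ((p <-> s -> p) ^ (q ^ s)) = 1, so the formula = 1.
Row p=1, q=0, r=0, s=1: ~(s & (p ^ r) -> ~(q & r)) = 0, ((p <-> s -> p) ^ (q ^ s)) = 0, so the formula = 0.

0, 1, 0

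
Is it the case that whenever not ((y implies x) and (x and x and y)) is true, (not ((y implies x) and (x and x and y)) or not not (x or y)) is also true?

x | y || φ | ψ
1 | 1 || 0 | 1
1 | 0 || 1 | 1
0 | 1 || 1 | 1
0 | 0 || 1 | 1
In every row where φ is true, ψ is also true, so φ ⊨ ψ.

yes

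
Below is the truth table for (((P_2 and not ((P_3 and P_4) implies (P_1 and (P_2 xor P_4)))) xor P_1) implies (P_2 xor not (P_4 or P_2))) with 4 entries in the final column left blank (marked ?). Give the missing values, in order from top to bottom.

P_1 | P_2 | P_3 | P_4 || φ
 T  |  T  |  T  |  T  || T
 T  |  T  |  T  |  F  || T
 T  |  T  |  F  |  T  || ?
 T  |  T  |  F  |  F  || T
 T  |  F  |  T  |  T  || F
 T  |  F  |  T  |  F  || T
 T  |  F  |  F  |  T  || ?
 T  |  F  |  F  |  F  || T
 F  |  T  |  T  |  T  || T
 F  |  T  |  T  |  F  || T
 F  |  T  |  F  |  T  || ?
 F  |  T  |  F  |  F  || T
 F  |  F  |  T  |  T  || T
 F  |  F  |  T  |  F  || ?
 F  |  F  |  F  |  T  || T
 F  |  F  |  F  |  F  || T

Row P_1=T, P_2=T, P_3=F, P_4=T: ((P_2 and not ((P_3 and P_4) implies (P_1 and (P_2 xor P_4)))) xor P_1) = T, (P_2 xor not (P_4 or P_2)) = T, so the formula = T.
Row P_1=T, P_2=F, P_3=F, P_4=T: ((P_2 and not ((P_3 and P_4) implies (P_1 and (P_2 xor P_4)))) xor P_1) = T, (P_2 xor not (P_4 or P_2)) = F, so the formula = F.
Row P_1=F, P_2=T, P_3=F, P_4=T: ((P_2 and not ((P_3 and P_4) implies (P_1 and (P_2 xor P_4)))) xor P_1) = F, (P_2 xor not (P_4 or P_2)) = T, so the formula = T.
Row P_1=F, P_2=F, P_3=T, P_4=F: ((P_2 and not ((P_3 and P_4) implies (P_1 and (P_2 xor P_4)))) xor P_1) = F, (P_2 xor not (P_4 or P_2)) = T, so the formula = T.

T, F, T, T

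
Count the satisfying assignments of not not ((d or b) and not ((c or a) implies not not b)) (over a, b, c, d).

3

a  b  c  d  |  (d or b)  (c or a)  not b  not not b  ((c or a) implies not not b)  φ
T  T  T  T  |     T         T        F        T                   T                F
T  T  T  F  |     T         T        F        T                   T                F
T  T  F  T  |     T         T        F        T                   T                F
T  T  F  F  |     T         T        F        T                   T                F
T  F  T  T  |     T         T        T        F                   F                T
T  F  T  F  |     F         T        T        F                   F                F
T  F  F  T  |     T         T        T        F                   F                T
T  F  F  F  |     F         T        T        F                   F                F
F  T  T  T  |     T         T        F        T                   T                F
F  T  T  F  |     T         T        F        T                   T                F
F  T  F  T  |     T         F        F        T                   T                F
F  T  F  F  |     T         F        F        T                   T                F
F  F  T  T  |     T         T        T        F                   F                T
F  F  T  F  |     F         T        T        F                   F                F
F  F  F  T  |     T         F        T        F                   T                F
F  F  F  F  |     F         F        T        F                   T                F
The formula is true on 3 of the 16 rows.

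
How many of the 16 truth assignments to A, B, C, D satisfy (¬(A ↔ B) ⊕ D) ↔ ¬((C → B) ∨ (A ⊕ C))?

A | B | C | D || (A ↔ B) | ¬(A ↔ B) | (¬(A ↔ B) ⊕ D) | (C → B) | (A ⊕ C) | ((C → B) ∨ (A ⊕ C)) | ¬((C → B) ∨ (A ⊕ C)) | φ
1 | 1 | 1 | 1 ||    1    |    0     |       1        |    1    |    0    |          1          |          0           | 0
1 | 1 | 1 | 0 ||    1    |    0     |       0        |    1    |    0    |          1          |          0           | 1
1 | 1 | 0 | 1 ||    1    |    0     |       1        |    1    |    1    |          1          |          0           | 0
1 | 1 | 0 | 0 ||    1    |    0     |       0        |    1    |    1    |          1          |          0           | 1
1 | 0 | 1 | 1 ||    0    |    1     |       0        |    0    |    0    |          0          |          1           | 0
1 | 0 | 1 | 0 ||    0    |    1     |       1        |    0    |    0    |          0          |          1           | 1
1 | 0 | 0 | 1 ||    0    |    1     |       0        |    1    |    1    |          1          |          0           | 1
1 | 0 | 0 | 0 ||    0    |    1     |       1        |    1    |    1    |          1          |          0           | 0
0 | 1 | 1 | 1 ||    0    |    1     |       0        |    1    |    1    |          1          |          0           | 1
0 | 1 | 1 | 0 ||    0    |    1     |       1        |    1    |    1    |          1          |          0           | 0
0 | 1 | 0 | 1 ||    0    |    1     |       0        |    1    |    0    |          1          |          0           | 1
0 | 1 | 0 | 0 ||    0    |    1     |       1        |    1    |    0    |          1          |          0           | 0
0 | 0 | 1 | 1 ||    1    |    0     |       1        |    0    |    1    |          1          |          0           | 0
0 | 0 | 1 | 0 ||    1    |    0     |       0        |    0    |    1    |          1          |          0           | 1
0 | 0 | 0 | 1 ||    1    |    0     |       1        |    1    |    0    |          1          |          0           | 0
0 | 0 | 0 | 0 ||    1    |    0     |       0        |    1    |    0    |          1          |          0           | 1
The formula is true on 8 of the 16 rows.

8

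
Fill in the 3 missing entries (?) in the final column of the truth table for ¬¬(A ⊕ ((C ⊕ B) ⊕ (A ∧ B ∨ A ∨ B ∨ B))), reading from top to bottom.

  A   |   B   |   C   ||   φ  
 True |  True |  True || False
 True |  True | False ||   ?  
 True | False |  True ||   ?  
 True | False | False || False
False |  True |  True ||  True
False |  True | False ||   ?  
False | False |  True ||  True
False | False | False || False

True, True, False

Row A=True, B=True, C=False: (A ⊕ ((C ⊕ B) ⊕ (A ∧ B ∨ A ∨ B ∨ B))) = True, ¬(A ⊕ ((C ⊕ B) ⊕ (A ∧ B ∨ A ∨ B ∨ B))) = False, so the formula = True.
Row A=True, B=False, C=True: (A ⊕ ((C ⊕ B) ⊕ (A ∧ B ∨ A ∨ B ∨ B))) = True, ¬(A ⊕ ((C ⊕ B) ⊕ (A ∧ B ∨ A ∨ B ∨ B))) = False, so the formula = True.
Row A=False, B=True, C=False: (A ⊕ ((C ⊕ B) ⊕ (A ∧ B ∨ A ∨ B ∨ B))) = False, ¬(A ⊕ ((C ⊕ B) ⊕ (A ∧ B ∨ A ∨ B ∨ B))) = True, so the formula = False.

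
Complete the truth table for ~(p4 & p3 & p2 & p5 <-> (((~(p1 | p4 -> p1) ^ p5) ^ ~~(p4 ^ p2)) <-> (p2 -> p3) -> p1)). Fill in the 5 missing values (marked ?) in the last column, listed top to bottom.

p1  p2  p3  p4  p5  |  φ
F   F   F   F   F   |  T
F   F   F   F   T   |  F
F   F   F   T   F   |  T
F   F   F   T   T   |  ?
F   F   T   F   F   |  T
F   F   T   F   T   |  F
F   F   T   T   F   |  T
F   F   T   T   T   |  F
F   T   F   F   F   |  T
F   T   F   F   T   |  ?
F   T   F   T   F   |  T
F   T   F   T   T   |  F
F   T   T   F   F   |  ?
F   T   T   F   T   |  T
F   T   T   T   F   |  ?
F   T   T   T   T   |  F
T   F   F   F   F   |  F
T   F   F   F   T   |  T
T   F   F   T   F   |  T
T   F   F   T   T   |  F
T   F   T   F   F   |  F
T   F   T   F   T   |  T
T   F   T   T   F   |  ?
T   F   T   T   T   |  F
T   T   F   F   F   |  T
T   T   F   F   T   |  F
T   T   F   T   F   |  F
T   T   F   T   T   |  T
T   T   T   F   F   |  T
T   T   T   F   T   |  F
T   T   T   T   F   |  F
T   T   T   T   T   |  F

Row p1=F, p2=F, p3=F, p4=T, p5=T: (p4 & p3 & p2 & p5) = F, (((~(p1 | p4 -> p1) ^ p5) ^ ~~(p4 ^ p2)) <-> (p2 -> p3) -> p1) = F, (p4 & p3 & p2 & p5 <-> (((~(p1 | p4 -> p1) ^ p5) ^ ~~(p4 ^ p2)) <-> (p2 -> p3) -> p1)) = T, so the formula = F.
Row p1=F, p2=T, p3=F, p4=F, p5=T: (p4 & p3 & p2 & p5) = F, (((~(p1 | p4 -> p1) ^ p5) ^ ~~(p4 ^ p2)) <-> (p2 -> p3) -> p1) = F, (p4 & p3 & p2 & p5 <-> (((~(p1 | p4 -> p1) ^ p5) ^ ~~(p4 ^ p2)) <-> (p2 -> p3) -> p1)) = T, so the formula = F.
Row p1=F, p2=T, p3=T, p4=F, p5=F: (p4 & p3 & p2 & p5) = F, (((~(p1 | p4 -> p1) ^ p5) ^ ~~(p4 ^ p2)) <-> (p2 -> p3) -> p1) = F, (p4 & p3 & p2 & p5 <-> (((~(p1 | p4 -> p1) ^ p5) ^ ~~(p4 ^ p2)) <-> (p2 -> p3) -> p1)) = T, so the formula = F.
Row p1=F, p2=T, p3=T, p4=T, p5=F: (p4 & p3 & p2 & p5) = F, (((~(p1 | p4 -> p1) ^ p5) ^ ~~(p4 ^ p2)) <-> (p2 -> p3) -> p1) = F, (p4 & p3 & p2 & p5 <-> (((~(p1 | p4 -> p1) ^ p5) ^ ~~(p4 ^ p2)) <-> (p2 -> p3) -> p1)) = T, so the formula = F.
Row p1=T, p2=F, p3=T, p4=T, p5=F: (p4 & p3 & p2 & p5) = F, (((~(p1 | p4 -> p1) ^ p5) ^ ~~(p4 ^ p2)) <-> (p2 -> p3) -> p1) = T, (p4 & p3 & p2 & p5 <-> (((~(p1 | p4 -> p1) ^ p5) ^ ~~(p4 ^ p2)) <-> (p2 -> p3) -> p1)) = F, so the formula = T.

F, F, F, F, T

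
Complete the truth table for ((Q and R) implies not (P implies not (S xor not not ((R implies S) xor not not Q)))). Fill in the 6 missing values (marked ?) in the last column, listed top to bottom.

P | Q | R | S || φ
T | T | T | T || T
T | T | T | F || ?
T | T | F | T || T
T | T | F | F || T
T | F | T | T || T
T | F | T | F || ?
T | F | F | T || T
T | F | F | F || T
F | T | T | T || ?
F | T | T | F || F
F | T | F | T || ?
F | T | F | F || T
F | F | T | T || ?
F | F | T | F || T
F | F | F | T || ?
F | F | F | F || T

Row P=T, Q=T, R=T, S=F: (Q and R) = T, not (P implies not (S xor not not ((R implies S) xor not not Q))) = T, so the formula = T.
Row P=T, Q=F, R=T, S=F: (Q and R) = F, not (P implies not (S xor not not ((R implies S) xor not not Q))) = F, so the formula = T.
Row P=F, Q=T, R=T, S=T: (Q and R) = T, not (P implies not (S xor not not ((R implies S) xor not not Q))) = F, so the formula = F.
Row P=F, Q=T, R=F, S=T: (Q and R) = F, not (P implies not (S xor not not ((R implies S) xor not not Q))) = F, so the formula = T.
Row P=F, Q=F, R=T, S=T: (Q and R) = F, not (P implies not (S xor not not ((R implies S) xor not not Q))) = F, so the formula = T.
Row P=F, Q=F, R=F, S=T: (Q and R) = F, not (P implies not (S xor not not ((R implies S) xor not not Q))) = F, so the formula = T.

T, T, F, T, T, T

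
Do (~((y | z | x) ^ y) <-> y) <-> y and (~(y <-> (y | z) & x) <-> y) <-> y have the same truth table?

x | y | z | φ | ψ
- | - | - | - | -
F | F | F | T | F
F | F | T | F | F
F | T | F | T | T
F | T | T | T | T
T | F | F | F | F
T | F | T | F | T
T | T | F | T | F
T | T | T | T | F
The columns differ at x=F, y=F, z=F (φ=T, ψ=F), so they are not equivalent.

not equivalent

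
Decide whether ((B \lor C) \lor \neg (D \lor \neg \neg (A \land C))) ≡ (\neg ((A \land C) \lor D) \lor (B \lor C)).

A  B  C  D  |  φ  ψ
1  1  1  1  |  1  1
1  1  1  0  |  1  1
1  1  0  1  |  1  1
1  1  0  0  |  1  1
1  0  1  1  |  1  1
1  0  1  0  |  1  1
1  0  0  1  |  0  0
1  0  0  0  |  1  1
0  1  1  1  |  1  1
0  1  1  0  |  1  1
0  1  0  1  |  1  1
0  1  0  0  |  1  1
0  0  1  1  |  1  1
0  0  1  0  |  1  1
0  0  0  1  |  0  0
0  0  0  0  |  1  1
The columns for φ and ψ agree on every row, so they are logically equivalent.

equivalent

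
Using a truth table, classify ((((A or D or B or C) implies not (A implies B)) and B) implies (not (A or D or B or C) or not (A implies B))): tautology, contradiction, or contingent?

tautology

A | B | C | D || φ
T | T | T | T || T
T | T | T | F || T
T | T | F | T || T
T | T | F | F || T
T | F | T | T || T
T | F | T | F || T
T | F | F | T || T
T | F | F | F || T
F | T | T | T || T
F | T | T | F || T
F | T | F | T || T
F | T | F | F || T
F | F | T | T || T
F | F | T | F || T
F | F | F | T || T
F | F | F | F || T
Every row is T, so the formula is a tautology.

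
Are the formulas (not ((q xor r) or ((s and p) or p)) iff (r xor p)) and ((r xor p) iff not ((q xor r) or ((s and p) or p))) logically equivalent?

equivalent

  p      q      r      s    |    φ      ψ  
 True   True   True   True  |   True   True
 True   True   True  False  |   True   True
 True   True  False   True  |  False  False
 True   True  False  False  |  False  False
 True  False   True   True  |   True   True
 True  False   True  False  |   True   True
 True  False  False   True  |  False  False
 True  False  False  False  |  False  False
False   True   True   True  |   True   True
False   True   True  False  |   True   True
False   True  False   True  |   True   True
False   True  False  False  |   True   True
False  False   True   True  |  False  False
False  False   True  False  |  False  False
False  False  False   True  |  False  False
False  False  False  False  |  False  False
The columns for φ and ψ agree on every row, so they are logically equivalent.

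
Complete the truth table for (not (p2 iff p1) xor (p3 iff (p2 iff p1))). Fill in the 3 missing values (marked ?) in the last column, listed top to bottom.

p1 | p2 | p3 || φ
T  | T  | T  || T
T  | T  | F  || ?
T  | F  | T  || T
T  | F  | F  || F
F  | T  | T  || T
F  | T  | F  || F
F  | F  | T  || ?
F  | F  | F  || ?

Row p1=T, p2=T, p3=F: not (p2 iff p1) = F, (p3 iff (p2 iff p1)) = F, so the formula = F.
Row p1=F, p2=F, p3=T: not (p2 iff p1) = F, (p3 iff (p2 iff p1)) = T, so the formula = T.
Row p1=F, p2=F, p3=F: not (p2 iff p1) = F, (p3 iff (p2 iff p1)) = F, so the formula = F.

F, T, F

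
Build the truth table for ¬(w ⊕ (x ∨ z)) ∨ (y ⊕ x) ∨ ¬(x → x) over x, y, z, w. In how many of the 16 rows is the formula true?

x | y | z | w | φ
- | - | - | - | -
0 | 0 | 0 | 0 | 1
0 | 0 | 0 | 1 | 0
0 | 0 | 1 | 0 | 0
0 | 0 | 1 | 1 | 1
0 | 1 | 0 | 0 | 1
0 | 1 | 0 | 1 | 1
0 | 1 | 1 | 0 | 1
0 | 1 | 1 | 1 | 1
1 | 0 | 0 | 0 | 1
1 | 0 | 0 | 1 | 1
1 | 0 | 1 | 0 | 1
1 | 0 | 1 | 1 | 1
1 | 1 | 0 | 0 | 0
1 | 1 | 0 | 1 | 1
1 | 1 | 1 | 0 | 0
1 | 1 | 1 | 1 | 1
The formula is true on 12 of the 16 rows.

12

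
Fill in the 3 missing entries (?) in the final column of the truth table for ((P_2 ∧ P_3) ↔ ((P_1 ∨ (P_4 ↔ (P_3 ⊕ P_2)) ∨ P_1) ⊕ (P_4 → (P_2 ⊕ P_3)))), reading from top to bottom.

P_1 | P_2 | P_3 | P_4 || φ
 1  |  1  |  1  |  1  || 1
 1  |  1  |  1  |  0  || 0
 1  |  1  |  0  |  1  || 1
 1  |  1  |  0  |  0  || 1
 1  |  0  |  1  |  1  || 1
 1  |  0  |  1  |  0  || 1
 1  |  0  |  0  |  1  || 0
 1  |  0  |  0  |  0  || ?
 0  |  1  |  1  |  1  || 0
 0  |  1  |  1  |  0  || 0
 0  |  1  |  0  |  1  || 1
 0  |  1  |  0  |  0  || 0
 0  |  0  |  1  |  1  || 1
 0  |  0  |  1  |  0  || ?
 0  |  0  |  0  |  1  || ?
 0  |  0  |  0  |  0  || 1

1, 0, 1

Row P_1=1, P_2=0, P_3=0, P_4=0: (P_2 ∧ P_3) = 0, ((P_1 ∨ (P_4 ↔ (P_3 ⊕ P_2)) ∨ P_1) ⊕ (P_4 → (P_2 ⊕ P_3))) = 0, so the formula = 1.
Row P_1=0, P_2=0, P_3=1, P_4=0: (P_2 ∧ P_3) = 0, ((P_1 ∨ (P_4 ↔ (P_3 ⊕ P_2)) ∨ P_1) ⊕ (P_4 → (P_2 ⊕ P_3))) = 1, so the formula = 0.
Row P_1=0, P_2=0, P_3=0, P_4=1: (P_2 ∧ P_3) = 0, ((P_1 ∨ (P_4 ↔ (P_3 ⊕ P_2)) ∨ P_1) ⊕ (P_4 → (P_2 ⊕ P_3))) = 0, so the formula = 1.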